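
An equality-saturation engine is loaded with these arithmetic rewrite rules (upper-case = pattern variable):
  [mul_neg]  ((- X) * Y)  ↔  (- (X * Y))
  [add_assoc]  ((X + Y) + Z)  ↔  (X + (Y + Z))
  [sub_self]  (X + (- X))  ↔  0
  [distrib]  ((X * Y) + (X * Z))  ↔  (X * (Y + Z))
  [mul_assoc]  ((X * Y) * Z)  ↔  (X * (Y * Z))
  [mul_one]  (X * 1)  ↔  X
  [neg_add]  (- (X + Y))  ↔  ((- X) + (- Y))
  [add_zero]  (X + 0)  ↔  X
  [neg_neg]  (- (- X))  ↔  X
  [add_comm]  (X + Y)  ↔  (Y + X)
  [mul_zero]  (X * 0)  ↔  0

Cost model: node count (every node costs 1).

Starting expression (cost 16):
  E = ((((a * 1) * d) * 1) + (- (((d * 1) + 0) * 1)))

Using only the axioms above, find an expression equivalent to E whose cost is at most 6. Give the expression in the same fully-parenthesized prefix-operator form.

((a * d) + (- d))   [cost 6]

(1) ((d * 1) + 0)  =[add_zero →]=  (d * 1)    ⊢ ((((a * 1) * d) * 1) + (- ((d * 1) * 1)))
(2) ((d * 1) * 1)  =[mul_one →]=  (d * 1)    ⊢ ((((a * 1) * d) * 1) + (- (d * 1)))
(3) (d * 1)  =[mul_one →]=  d    ⊢ ((((a * 1) * d) * 1) + (- d))
(4) (a * 1)  =[mul_one →]=  a    ⊢ (((a * d) * 1) + (- d))
(5) ((a * d) * 1)  =[mul_one →]=  (a * d)    ⊢ cost 6, within 6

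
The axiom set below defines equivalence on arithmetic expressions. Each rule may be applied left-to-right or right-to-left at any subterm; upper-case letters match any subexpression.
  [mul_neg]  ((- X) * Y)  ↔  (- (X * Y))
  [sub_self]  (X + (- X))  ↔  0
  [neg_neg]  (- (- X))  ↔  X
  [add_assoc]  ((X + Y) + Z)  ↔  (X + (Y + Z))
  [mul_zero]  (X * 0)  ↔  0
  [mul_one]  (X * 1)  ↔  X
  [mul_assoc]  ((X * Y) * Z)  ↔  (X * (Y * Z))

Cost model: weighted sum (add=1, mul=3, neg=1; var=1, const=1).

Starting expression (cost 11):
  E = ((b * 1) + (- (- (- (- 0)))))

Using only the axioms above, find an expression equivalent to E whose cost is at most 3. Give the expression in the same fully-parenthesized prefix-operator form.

1. [neg_neg →] (- (- (- (- 0))))  →  (- (- 0));  E = ((b * 1) + (- (- 0)))
2. [neg_neg →] (- (- 0))  →  0;  E = ((b * 1) + 0)
3. [mul_one →] (b * 1)  →  b;  cost 3 ≤ 3, done

(b + 0)   [cost 3]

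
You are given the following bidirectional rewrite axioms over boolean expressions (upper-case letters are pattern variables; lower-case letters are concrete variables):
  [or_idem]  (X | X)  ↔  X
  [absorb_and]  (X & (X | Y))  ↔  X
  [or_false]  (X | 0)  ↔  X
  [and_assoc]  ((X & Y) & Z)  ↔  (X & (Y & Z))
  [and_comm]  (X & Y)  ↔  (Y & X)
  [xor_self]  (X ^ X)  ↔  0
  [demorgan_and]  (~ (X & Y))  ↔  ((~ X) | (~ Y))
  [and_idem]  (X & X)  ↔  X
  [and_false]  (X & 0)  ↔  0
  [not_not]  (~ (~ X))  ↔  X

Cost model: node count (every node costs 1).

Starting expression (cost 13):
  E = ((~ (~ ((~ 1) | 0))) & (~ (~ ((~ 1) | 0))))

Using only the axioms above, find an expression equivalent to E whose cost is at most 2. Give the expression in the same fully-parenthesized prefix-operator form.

step 1: and_idem (→) rewrites ((~ (~ ((~ 1) | 0))) & (~ (~ ((~ 1) | 0)))) into (~ (~ ((~ 1) | 0)))
step 2: not_not (→) rewrites (~ (~ ((~ 1) | 0))) into ((~ 1) | 0)
step 3: or_false (→) rewrites ((~ 1) | 0) into (~ 1), reaching cost 2 (bound 2)

(~ 1)   [cost 2]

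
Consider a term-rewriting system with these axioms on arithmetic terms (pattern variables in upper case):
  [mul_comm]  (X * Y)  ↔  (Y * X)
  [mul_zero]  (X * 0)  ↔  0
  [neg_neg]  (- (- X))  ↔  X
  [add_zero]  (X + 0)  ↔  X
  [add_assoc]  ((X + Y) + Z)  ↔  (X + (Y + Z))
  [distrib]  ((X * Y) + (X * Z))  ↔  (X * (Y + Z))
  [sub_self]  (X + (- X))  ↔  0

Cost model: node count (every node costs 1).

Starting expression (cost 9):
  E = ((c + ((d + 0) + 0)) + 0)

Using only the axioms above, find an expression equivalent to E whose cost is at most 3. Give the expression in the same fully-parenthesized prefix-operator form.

(c + d)   [cost 3]

step 1: add_zero (→) rewrites ((d + 0) + 0) into (d + 0), now ((c + (d + 0)) + 0)
step 2: add_zero (→) rewrites ((c + (d + 0)) + 0) into (c + (d + 0))
step 3: add_zero (→) rewrites (d + 0) into d, reaching cost 3 (bound 3)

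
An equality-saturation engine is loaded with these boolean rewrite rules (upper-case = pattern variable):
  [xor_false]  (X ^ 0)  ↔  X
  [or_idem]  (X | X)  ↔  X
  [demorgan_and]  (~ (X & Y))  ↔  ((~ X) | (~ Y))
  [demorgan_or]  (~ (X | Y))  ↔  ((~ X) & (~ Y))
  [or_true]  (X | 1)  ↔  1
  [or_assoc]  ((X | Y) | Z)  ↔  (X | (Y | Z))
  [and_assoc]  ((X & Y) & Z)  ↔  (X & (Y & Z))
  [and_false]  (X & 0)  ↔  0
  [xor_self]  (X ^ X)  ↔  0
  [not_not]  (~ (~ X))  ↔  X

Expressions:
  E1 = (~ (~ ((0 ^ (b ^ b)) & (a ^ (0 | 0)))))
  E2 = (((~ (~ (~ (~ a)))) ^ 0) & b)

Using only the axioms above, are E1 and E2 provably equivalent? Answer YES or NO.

Every axiom is a valid identity, so a rewrite proof would force E1 and E2 to agree under every assignment.
At a=1, b=1: E1 = 0 but E2 = 1; they differ, so no derivation exists.

NO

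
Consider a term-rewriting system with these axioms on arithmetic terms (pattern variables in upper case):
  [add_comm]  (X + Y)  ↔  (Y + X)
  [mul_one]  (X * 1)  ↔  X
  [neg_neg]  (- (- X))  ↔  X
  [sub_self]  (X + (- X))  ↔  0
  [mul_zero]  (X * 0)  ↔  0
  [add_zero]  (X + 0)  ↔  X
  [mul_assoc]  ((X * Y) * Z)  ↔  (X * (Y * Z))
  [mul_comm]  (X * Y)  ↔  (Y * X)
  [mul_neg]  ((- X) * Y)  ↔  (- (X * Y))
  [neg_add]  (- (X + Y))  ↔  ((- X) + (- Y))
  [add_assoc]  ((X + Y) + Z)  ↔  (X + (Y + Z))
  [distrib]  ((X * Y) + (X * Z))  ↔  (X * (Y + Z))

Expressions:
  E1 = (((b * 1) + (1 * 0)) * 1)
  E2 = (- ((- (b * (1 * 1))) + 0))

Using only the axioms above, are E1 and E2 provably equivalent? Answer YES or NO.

(1) (1 * 0)  =[mul_zero →]=  0    ⊢ (((b * 1) + 0) * 1)
(2) ((b * 1) + 0)  =[add_zero →]=  (b * 1)    ⊢ ((b * 1) * 1)
(3) (b * 1)  =[mul_one →]=  b    ⊢ (b * 1)
(4) (b * 1)  =[neg_neg ←]=  (- (- (b * 1)))
(5) (- (b * 1))  =[add_zero ←]=  ((- (b * 1)) + 0)    ⊢ (- ((- (b * 1)) + 0))
(6) 1  =[mul_one ←]=  (1 * 1)    ⊢ E2

YES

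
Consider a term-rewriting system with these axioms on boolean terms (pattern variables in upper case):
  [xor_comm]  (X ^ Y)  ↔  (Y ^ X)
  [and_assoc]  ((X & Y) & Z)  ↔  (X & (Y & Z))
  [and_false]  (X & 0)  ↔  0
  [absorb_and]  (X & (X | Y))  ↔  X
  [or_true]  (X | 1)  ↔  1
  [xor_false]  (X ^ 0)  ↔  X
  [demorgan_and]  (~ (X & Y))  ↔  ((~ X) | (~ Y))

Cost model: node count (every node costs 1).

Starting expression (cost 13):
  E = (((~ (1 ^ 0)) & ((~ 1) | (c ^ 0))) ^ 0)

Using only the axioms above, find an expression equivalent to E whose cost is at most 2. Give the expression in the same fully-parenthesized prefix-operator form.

1. [xor_false →] (((~ (1 ^ 0)) & ((~ 1) | (c ^ 0))) ^ 0)  →  ((~ (1 ^ 0)) & ((~ 1) | (c ^ 0)))
2. [xor_false →] (1 ^ 0)  →  1;  E = ((~ 1) & ((~ 1) | (c ^ 0)))
3. [xor_false →] (c ^ 0)  →  c;  E = ((~ 1) & ((~ 1) | c))
4. [absorb_and →] ((~ 1) & ((~ 1) | c))  →  (~ 1);  cost 2 ≤ 2, done

(~ 1)   [cost 2]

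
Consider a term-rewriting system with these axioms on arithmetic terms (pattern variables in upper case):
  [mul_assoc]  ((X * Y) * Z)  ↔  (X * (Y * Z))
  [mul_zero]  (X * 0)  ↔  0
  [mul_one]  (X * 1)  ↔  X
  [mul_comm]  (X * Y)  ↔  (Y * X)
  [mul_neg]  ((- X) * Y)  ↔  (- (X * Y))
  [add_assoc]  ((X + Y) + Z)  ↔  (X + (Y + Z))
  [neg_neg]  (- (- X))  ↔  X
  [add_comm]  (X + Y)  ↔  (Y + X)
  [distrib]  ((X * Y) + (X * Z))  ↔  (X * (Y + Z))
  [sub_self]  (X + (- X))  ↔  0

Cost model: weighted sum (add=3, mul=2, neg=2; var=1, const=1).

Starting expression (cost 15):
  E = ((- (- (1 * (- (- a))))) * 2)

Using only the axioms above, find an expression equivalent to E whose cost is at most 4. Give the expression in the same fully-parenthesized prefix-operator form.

(1) (- (- (1 * (- (- a)))))  =[neg_neg →]=  (1 * (- (- a)))    ⊢ ((1 * (- (- a))) * 2)
(2) (1 * (- (- a)))  =[mul_comm →]=  ((- (- a)) * 1)    ⊢ (((- (- a)) * 1) * 2)
(3) (- (- a))  =[neg_neg →]=  a    ⊢ ((a * 1) * 2)
(4) (a * 1)  =[mul_one →]=  a    ⊢ cost 4, within 4

(a * 2)   [cost 4]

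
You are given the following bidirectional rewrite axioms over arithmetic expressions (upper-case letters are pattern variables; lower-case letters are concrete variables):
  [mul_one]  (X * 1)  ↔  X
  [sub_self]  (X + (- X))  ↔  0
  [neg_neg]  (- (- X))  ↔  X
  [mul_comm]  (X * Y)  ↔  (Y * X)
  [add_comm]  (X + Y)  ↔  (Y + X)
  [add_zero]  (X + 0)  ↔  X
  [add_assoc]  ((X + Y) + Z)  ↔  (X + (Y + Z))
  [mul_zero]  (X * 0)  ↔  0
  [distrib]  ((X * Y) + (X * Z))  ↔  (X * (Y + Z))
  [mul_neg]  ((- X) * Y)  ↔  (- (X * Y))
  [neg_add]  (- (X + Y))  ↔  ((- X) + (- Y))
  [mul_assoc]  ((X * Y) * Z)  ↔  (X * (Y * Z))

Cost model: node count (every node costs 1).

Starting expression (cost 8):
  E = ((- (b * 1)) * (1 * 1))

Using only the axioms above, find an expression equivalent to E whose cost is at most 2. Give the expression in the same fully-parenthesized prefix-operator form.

(- b)   [cost 2]

1. [mul_one →] (b * 1)  →  b;  E = ((- b) * (1 * 1))
2. [mul_one →] (1 * 1)  →  1;  E = ((- b) * 1)
3. [mul_one →] ((- b) * 1)  →  (- b);  cost 2 ≤ 2, done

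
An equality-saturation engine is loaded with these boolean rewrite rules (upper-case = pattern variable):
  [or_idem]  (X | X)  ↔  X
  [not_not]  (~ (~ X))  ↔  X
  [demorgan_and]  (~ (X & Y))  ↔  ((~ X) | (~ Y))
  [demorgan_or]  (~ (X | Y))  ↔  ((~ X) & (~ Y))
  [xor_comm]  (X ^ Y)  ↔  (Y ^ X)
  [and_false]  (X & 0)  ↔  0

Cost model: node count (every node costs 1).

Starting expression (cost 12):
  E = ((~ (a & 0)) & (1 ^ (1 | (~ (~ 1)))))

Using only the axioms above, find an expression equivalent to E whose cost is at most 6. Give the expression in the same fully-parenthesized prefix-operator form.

step 1: and_false (→) rewrites (a & 0) into 0, now ((~ 0) & (1 ^ (1 | (~ (~ 1)))))
step 2: not_not (→) rewrites (~ (~ 1)) into 1, now ((~ 0) & (1 ^ (1 | 1)))
step 3: or_idem (→) rewrites (1 | 1) into 1, reaching cost 6 (bound 6)

((~ 0) & (1 ^ 1))   [cost 6]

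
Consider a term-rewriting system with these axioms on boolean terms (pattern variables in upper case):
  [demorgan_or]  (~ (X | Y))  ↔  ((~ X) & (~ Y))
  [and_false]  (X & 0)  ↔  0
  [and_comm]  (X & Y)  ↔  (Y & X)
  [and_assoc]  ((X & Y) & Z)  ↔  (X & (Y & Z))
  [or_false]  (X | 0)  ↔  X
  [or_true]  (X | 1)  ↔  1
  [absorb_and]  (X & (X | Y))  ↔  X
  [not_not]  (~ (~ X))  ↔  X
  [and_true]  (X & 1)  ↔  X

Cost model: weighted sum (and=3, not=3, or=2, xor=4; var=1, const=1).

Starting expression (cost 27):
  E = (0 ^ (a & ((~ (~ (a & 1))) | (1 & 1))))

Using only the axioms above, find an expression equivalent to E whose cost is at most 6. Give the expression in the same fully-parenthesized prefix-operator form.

(1) (a & 1)  =[and_true →]=  a    ⊢ (0 ^ (a & ((~ (~ a)) | (1 & 1))))
(2) (~ (~ a))  =[not_not →]=  a    ⊢ (0 ^ (a & (a | (1 & 1))))
(3) (1 & 1)  =[and_true →]=  1    ⊢ (0 ^ (a & (a | 1)))
(4) (a & (a | 1))  =[absorb_and →]=  a    ⊢ cost 6, within 6

(0 ^ a)   [cost 6]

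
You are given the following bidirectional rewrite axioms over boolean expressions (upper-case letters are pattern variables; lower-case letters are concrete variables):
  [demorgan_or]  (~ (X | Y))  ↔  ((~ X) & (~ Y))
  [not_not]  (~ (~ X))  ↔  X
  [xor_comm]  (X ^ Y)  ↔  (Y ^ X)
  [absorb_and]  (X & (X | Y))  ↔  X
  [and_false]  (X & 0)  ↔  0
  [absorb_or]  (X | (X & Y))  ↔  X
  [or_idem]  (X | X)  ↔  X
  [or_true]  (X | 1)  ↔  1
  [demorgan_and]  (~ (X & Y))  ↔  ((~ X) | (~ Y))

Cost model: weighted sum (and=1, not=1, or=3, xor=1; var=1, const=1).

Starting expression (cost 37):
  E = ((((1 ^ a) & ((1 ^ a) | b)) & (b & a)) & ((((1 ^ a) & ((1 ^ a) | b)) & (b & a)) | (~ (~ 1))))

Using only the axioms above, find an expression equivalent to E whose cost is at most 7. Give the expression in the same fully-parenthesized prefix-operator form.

(1) (~ (~ 1))  =[not_not →]=  1    ⊢ ((((1 ^ a) & ((1 ^ a) | b)) & (b & a)) & ((((1 ^ a) & ((1 ^ a) | b)) & (b & a)) | 1))
(2) ((((1 ^ a) & ((1 ^ a) | b)) & (b & a)) & ((((1 ^ a) & ((1 ^ a) | b)) & (b & a)) | 1))  =[absorb_and →]=  (((1 ^ a) & ((1 ^ a) | b)) & (b & a))
(3) ((1 ^ a) & ((1 ^ a) | b))  =[absorb_and →]=  (1 ^ a)    ⊢ cost 7, within 7

((1 ^ a) & (b & a))   [cost 7]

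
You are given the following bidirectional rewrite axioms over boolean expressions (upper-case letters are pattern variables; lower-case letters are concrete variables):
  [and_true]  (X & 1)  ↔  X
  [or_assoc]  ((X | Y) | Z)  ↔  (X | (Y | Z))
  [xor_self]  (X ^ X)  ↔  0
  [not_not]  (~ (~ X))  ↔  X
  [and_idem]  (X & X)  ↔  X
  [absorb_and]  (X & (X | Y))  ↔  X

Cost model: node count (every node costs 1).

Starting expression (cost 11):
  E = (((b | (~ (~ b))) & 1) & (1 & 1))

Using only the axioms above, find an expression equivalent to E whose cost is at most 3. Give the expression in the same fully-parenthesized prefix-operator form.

(b | b)   [cost 3]

1. [and_true →] ((b | (~ (~ b))) & 1)  →  (b | (~ (~ b)));  E = ((b | (~ (~ b))) & (1 & 1))
2. [and_true →] (1 & 1)  →  1;  E = ((b | (~ (~ b))) & 1)
3. [not_not →] (~ (~ b))  →  b;  E = ((b | b) & 1)
4. [and_true →] ((b | b) & 1)  →  (b | b);  cost 3 ≤ 3, done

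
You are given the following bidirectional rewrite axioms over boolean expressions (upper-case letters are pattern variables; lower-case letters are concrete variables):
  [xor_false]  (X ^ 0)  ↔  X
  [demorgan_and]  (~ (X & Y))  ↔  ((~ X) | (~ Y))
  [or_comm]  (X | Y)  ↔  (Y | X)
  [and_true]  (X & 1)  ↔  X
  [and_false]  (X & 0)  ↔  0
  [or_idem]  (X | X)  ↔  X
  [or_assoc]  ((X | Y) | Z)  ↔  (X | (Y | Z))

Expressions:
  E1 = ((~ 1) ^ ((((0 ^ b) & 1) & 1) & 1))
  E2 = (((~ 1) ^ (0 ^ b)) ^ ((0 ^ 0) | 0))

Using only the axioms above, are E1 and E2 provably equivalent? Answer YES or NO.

step 1: and_true (→) rewrites ((((0 ^ b) & 1) & 1) & 1) into (((0 ^ b) & 1) & 1), now ((~ 1) ^ (((0 ^ b) & 1) & 1))
step 2: and_true (→) rewrites (((0 ^ b) & 1) & 1) into ((0 ^ b) & 1), now ((~ 1) ^ ((0 ^ b) & 1))
step 3: and_true (→) rewrites ((0 ^ b) & 1) into (0 ^ b), now ((~ 1) ^ (0 ^ b))
step 4: xor_false (←) rewrites ((~ 1) ^ (0 ^ b)) into (((~ 1) ^ (0 ^ b)) ^ 0)
step 5: or_idem (←) rewrites 0 into (0 | 0), now (((~ 1) ^ (0 ^ b)) ^ (0 | 0))
step 6: xor_false (←) rewrites 0 into (0 ^ 0), which is E2

YES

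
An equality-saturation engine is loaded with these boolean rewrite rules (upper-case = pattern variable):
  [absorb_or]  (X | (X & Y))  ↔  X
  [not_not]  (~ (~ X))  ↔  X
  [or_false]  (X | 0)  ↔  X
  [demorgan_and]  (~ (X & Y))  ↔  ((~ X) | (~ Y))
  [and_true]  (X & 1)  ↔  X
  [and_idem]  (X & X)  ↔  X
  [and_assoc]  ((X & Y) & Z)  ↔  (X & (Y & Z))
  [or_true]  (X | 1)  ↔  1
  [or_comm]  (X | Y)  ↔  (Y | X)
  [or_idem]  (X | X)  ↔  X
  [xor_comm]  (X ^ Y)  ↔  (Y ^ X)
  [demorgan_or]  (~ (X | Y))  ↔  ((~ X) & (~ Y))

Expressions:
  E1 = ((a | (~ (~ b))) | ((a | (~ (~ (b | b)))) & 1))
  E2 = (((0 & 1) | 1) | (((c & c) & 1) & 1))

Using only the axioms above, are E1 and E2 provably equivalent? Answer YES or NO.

The axioms are sound identities: if E1 ↔* E2 then E1 and E2 evaluate identically under any assignment.
Under a=0, b=0, c=0: E1 evaluates to 0, E2 to 1. Distinct ⇒ no rewrite sequence connects them.

NO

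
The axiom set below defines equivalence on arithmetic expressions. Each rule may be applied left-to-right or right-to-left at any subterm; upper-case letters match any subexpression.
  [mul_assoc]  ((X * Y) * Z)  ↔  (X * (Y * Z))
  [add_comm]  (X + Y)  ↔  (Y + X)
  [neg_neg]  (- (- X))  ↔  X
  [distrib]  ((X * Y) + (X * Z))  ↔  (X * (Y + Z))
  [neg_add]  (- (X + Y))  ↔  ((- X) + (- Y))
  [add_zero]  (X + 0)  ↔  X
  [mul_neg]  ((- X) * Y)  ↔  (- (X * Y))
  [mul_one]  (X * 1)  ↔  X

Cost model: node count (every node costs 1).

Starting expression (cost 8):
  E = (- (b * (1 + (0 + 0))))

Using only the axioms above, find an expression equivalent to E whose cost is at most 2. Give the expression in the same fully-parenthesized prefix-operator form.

step 1: add_zero (→) rewrites (0 + 0) into 0, now (- (b * (1 + 0)))
step 2: add_zero (→) rewrites (1 + 0) into 1, now (- (b * 1))
step 3: mul_one (→) rewrites (b * 1) into b, reaching cost 2 (bound 2)

(- b)   [cost 2]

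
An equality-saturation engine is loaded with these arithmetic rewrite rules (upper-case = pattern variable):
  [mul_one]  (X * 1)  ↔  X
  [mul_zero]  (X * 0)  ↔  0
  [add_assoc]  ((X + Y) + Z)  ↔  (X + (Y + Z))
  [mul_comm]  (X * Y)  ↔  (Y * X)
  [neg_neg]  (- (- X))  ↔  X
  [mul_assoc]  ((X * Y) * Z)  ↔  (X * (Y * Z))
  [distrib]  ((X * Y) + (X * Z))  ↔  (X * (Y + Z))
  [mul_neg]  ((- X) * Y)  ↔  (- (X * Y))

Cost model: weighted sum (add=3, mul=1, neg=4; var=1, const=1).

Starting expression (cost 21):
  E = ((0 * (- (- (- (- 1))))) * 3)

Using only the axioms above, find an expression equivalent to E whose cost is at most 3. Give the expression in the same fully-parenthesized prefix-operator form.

(0 * 3)   [cost 3]

1. [neg_neg →] (- (- (- (- 1))))  →  (- (- 1));  E = ((0 * (- (- 1))) * 3)
2. [neg_neg →] (- (- 1))  →  1;  E = ((0 * 1) * 3)
3. [mul_one →] (0 * 1)  →  0;  cost 3 ≤ 3, done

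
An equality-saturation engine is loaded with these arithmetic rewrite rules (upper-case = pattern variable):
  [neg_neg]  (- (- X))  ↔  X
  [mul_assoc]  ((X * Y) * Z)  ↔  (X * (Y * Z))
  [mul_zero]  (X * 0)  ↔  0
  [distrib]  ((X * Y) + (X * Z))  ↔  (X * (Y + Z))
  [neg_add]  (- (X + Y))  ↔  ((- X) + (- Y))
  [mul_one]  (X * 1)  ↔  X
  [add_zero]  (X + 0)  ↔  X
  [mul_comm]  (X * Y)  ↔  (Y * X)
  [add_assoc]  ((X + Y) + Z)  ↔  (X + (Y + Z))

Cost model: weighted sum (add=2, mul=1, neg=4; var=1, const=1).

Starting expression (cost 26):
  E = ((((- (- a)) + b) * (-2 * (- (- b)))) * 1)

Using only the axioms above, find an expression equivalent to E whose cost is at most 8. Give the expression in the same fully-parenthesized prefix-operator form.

1. [mul_one →] ((((- (- a)) + b) * (-2 * (- (- b)))) * 1)  →  (((- (- a)) + b) * (-2 * (- (- b))))
2. [neg_neg →] (- (- b))  →  b;  E = (((- (- a)) + b) * (-2 * b))
3. [neg_neg →] (- (- a))  →  a;  cost 8 ≤ 8, done

((a + b) * (-2 * b))   [cost 8]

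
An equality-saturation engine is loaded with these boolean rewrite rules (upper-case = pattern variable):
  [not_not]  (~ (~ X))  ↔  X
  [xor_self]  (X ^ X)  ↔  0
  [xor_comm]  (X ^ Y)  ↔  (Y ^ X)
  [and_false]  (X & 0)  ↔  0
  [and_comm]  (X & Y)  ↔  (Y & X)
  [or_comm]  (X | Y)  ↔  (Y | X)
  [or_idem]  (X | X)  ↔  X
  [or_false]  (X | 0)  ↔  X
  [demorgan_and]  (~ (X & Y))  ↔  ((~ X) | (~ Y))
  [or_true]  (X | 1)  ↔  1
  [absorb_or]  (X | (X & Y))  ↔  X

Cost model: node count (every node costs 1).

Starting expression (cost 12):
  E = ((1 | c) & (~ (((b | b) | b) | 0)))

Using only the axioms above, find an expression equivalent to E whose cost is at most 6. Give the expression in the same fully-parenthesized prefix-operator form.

((1 | c) & (~ b))   [cost 6]

1. [or_idem →] (b | b)  →  b;  E = ((1 | c) & (~ ((b | b) | 0)))
2. [or_false →] ((b | b) | 0)  →  (b | b);  E = ((1 | c) & (~ (b | b)))
3. [or_idem →] (b | b)  →  b;  cost 6 ≤ 6, done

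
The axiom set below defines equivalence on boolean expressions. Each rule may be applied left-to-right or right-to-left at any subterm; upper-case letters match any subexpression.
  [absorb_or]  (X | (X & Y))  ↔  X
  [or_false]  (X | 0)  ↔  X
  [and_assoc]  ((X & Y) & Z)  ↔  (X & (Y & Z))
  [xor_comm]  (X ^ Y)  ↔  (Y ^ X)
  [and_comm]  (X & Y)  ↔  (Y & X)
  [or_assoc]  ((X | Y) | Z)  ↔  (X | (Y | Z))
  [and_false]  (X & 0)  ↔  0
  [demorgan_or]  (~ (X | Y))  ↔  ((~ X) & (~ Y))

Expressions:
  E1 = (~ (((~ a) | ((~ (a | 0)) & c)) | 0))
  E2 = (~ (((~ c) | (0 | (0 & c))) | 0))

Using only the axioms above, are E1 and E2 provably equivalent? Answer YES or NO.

The axioms are sound identities: if E1 ↔* E2 then E1 and E2 evaluate identically under any assignment.
Under a=0, c=1: E1 evaluates to 0, E2 to 1. Distinct ⇒ no rewrite sequence connects them.

NO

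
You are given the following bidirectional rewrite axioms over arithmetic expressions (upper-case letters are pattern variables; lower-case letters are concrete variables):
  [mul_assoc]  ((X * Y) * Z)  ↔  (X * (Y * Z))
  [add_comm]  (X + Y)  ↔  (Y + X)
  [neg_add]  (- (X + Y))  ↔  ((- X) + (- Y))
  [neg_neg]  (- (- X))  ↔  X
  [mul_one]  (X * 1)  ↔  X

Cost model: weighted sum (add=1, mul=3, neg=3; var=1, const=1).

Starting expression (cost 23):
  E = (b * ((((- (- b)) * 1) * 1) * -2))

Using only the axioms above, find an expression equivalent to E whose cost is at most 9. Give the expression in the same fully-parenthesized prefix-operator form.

1. [mul_one →] (((- (- b)) * 1) * 1)  →  ((- (- b)) * 1);  E = (b * (((- (- b)) * 1) * -2))
2. [mul_one →] ((- (- b)) * 1)  →  (- (- b));  E = (b * ((- (- b)) * -2))
3. [neg_neg →] (- (- b))  →  b;  cost 9 ≤ 9, done

(b * (b * -2))   [cost 9]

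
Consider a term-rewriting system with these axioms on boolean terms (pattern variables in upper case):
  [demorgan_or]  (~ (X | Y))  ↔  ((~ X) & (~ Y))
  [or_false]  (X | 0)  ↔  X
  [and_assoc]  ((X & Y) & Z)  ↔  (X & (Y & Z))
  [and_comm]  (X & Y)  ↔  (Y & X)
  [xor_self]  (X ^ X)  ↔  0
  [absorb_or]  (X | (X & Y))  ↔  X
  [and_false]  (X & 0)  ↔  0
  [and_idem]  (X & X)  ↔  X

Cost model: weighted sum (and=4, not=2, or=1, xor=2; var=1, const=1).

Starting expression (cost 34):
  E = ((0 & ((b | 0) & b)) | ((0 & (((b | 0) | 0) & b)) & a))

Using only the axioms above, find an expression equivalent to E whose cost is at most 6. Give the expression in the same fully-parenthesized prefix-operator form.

(0 & b)   [cost 6]

1. [or_false →] ((b | 0) | 0)  →  (b | 0);  E = ((0 & ((b | 0) & b)) | ((0 & ((b | 0) & b)) & a))
2. [absorb_or →] ((0 & ((b | 0) & b)) | ((0 & ((b | 0) & b)) & a))  →  (0 & ((b | 0) & b))
3. [or_false →] (b | 0)  →  b;  E = (0 & (b & b))
4. [and_idem →] (b & b)  →  b;  cost 6 ≤ 6, done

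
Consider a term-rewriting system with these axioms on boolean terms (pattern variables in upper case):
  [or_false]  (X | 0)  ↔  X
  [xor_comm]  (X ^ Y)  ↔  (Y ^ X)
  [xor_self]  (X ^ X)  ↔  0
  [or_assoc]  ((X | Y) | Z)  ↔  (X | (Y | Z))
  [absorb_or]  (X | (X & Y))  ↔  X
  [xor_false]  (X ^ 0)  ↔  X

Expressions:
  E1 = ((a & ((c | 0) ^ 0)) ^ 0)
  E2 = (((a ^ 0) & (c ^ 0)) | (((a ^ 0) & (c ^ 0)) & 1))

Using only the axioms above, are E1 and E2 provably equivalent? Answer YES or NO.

YES

1. [xor_false →] ((c | 0) ^ 0)  →  (c | 0);  E1 = ((a & (c | 0)) ^ 0)
2. [or_false →] (c | 0)  →  c;  E1 = ((a & c) ^ 0)
3. [xor_false →] ((a & c) ^ 0)  →  (a & c)
4. [xor_false ←] c  →  (c ^ 0);  E1 = (a & (c ^ 0))
5. [xor_false ←] a  →  (a ^ 0);  E1 = ((a ^ 0) & (c ^ 0))
6. [absorb_or ←] ((a ^ 0) & (c ^ 0))  →  (((a ^ 0) & (c ^ 0)) | (((a ^ 0) & (c ^ 0)) & 1));  this is E2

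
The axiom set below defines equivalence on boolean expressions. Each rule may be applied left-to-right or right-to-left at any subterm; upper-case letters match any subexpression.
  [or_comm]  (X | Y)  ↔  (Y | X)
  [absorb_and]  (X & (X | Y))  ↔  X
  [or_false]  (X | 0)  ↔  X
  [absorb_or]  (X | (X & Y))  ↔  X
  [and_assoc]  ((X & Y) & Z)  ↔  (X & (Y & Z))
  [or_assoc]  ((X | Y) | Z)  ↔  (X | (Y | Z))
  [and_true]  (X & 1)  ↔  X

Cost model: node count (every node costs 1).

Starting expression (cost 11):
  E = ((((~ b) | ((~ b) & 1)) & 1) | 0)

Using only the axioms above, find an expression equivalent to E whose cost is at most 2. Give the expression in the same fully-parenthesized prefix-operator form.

(~ b)   [cost 2]

(1) ((~ b) | ((~ b) & 1))  =[absorb_or →]=  (~ b)    ⊢ (((~ b) & 1) | 0)
(2) (((~ b) & 1) | 0)  =[or_false →]=  ((~ b) & 1)
(3) ((~ b) & 1)  =[and_true →]=  (~ b)    ⊢ cost 2, within 2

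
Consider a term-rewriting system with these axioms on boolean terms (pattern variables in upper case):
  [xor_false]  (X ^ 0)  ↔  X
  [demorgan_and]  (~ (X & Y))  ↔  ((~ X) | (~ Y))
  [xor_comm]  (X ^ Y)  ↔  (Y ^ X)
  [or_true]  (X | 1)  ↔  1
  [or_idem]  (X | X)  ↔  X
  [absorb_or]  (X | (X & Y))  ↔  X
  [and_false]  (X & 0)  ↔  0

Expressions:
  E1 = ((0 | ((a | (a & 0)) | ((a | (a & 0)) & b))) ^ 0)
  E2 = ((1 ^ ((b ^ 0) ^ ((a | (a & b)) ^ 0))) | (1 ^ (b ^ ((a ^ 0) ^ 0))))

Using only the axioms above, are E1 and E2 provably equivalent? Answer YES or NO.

Every axiom is a valid identity, so a rewrite proof would force E1 and E2 to agree under every assignment.
At a=0, b=0: E1 = 0 but E2 = 1; they differ, so no derivation exists.

NO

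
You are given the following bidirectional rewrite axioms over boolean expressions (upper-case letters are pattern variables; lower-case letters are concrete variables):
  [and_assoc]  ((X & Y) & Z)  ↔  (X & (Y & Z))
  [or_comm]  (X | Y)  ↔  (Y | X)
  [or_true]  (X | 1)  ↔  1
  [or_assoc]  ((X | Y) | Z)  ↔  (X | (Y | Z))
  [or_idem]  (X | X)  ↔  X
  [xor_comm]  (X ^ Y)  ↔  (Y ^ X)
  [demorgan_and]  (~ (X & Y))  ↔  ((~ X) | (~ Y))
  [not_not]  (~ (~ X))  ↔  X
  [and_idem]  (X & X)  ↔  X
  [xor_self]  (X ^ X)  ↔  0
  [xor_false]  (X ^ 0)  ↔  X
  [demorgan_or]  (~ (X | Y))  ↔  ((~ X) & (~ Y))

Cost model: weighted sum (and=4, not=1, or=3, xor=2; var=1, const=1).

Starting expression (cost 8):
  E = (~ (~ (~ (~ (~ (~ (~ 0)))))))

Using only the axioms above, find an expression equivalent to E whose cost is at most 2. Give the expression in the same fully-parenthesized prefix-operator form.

1. [not_not →] (~ (~ (~ 0)))  →  (~ 0);  E = (~ (~ (~ (~ (~ 0)))))
2. [not_not →] (~ (~ (~ 0)))  →  (~ 0);  E = (~ (~ (~ 0)))
3. [not_not →] (~ (~ (~ 0)))  →  (~ 0);  cost 2 ≤ 2, done

(~ 0)   [cost 2]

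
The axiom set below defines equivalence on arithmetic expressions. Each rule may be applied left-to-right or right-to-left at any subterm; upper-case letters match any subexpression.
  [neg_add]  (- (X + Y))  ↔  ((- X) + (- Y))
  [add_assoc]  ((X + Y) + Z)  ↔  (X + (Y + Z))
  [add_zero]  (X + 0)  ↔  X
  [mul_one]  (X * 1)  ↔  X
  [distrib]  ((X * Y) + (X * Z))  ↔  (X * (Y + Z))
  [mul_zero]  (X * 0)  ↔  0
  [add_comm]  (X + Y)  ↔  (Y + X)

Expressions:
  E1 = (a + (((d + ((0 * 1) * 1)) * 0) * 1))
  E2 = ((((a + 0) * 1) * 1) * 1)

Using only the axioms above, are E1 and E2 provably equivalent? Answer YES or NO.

(1) ((0 * 1) * 1)  =[mul_one →]=  (0 * 1)    ⊢ (a + (((d + (0 * 1)) * 0) * 1))
(2) (0 * 1)  =[mul_one →]=  0    ⊢ (a + (((d + 0) * 0) * 1))
(3) (d + 0)  =[add_zero →]=  d    ⊢ (a + ((d * 0) * 1))
(4) ((d * 0) * 1)  =[mul_one →]=  (d * 0)    ⊢ (a + (d * 0))
(5) (d * 0)  =[mul_zero →]=  0    ⊢ (a + 0)
(6) (a + 0)  =[mul_one ←]=  ((a + 0) * 1)
(7) (a + 0)  =[mul_one ←]=  ((a + 0) * 1)    ⊢ (((a + 0) * 1) * 1)
(8) ((a + 0) * 1)  =[mul_one ←]=  (((a + 0) * 1) * 1)    ⊢ E2

YES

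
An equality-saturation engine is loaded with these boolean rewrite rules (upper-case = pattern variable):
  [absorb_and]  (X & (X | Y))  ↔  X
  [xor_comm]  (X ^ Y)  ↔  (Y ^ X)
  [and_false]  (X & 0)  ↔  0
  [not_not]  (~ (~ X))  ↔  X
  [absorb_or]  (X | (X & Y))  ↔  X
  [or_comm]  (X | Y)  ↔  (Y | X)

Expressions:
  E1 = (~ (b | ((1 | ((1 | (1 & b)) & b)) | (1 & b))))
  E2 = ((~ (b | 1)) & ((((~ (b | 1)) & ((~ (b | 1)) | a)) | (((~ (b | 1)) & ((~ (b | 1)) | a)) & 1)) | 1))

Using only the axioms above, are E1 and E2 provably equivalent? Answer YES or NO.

step 1: absorb_or (→) rewrites (1 | (1 & b)) into 1, now (~ (b | ((1 | (1 & b)) | (1 & b))))
step 2: absorb_or (→) rewrites (1 | (1 & b)) into 1, now (~ (b | (1 | (1 & b))))
step 3: absorb_or (→) rewrites (1 | (1 & b)) into 1, now (~ (b | 1))
step 4: absorb_and (←) rewrites (~ (b | 1)) into ((~ (b | 1)) & ((~ (b | 1)) | 1))
step 5: absorb_and (←) rewrites (~ (b | 1)) into ((~ (b | 1)) & ((~ (b | 1)) | a)), now ((~ (b | 1)) & (((~ (b | 1)) & ((~ (b | 1)) | a)) | 1))
step 6: absorb_or (←) rewrites ((~ (b | 1)) & ((~ (b | 1)) | a)) into (((~ (b | 1)) & ((~ (b | 1)) | a)) | (((~ (b | 1)) & ((~ (b | 1)) | a)) & 1)), which is E2

YES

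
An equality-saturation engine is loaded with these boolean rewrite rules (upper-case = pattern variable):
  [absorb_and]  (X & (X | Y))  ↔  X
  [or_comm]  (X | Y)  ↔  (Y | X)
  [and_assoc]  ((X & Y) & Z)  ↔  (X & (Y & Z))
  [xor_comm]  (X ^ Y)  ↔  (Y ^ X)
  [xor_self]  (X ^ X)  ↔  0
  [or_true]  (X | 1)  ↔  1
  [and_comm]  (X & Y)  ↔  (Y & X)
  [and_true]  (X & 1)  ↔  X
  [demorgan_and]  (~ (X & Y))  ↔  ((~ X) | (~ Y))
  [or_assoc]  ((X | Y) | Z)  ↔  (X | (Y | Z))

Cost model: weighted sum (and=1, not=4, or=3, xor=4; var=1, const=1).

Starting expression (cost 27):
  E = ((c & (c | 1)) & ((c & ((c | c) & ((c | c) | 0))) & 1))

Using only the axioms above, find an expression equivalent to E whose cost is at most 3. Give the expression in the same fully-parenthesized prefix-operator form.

1. [absorb_and →] ((c | c) & ((c | c) | 0))  →  (c | c);  E = ((c & (c | 1)) & ((c & (c | c)) & 1))
2. [and_true →] ((c & (c | c)) & 1)  →  (c & (c | c));  E = ((c & (c | 1)) & (c & (c | c)))
3. [absorb_and →] (c & (c | c))  →  c;  E = ((c & (c | 1)) & c)
4. [absorb_and →] (c & (c | 1))  →  c;  cost 3 ≤ 3, done

(c & c)   [cost 3]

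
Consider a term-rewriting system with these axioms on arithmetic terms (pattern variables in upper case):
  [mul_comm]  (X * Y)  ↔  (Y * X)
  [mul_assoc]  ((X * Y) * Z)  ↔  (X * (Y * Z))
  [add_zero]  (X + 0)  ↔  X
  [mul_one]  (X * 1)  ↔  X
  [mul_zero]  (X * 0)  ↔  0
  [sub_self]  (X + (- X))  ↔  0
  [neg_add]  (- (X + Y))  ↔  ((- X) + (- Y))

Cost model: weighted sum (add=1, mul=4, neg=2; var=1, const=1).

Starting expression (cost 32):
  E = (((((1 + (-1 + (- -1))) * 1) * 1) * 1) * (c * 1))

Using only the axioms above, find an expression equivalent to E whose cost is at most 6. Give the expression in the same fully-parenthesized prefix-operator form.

1. [sub_self →] (-1 + (- -1))  →  0;  E = (((((1 + 0) * 1) * 1) * 1) * (c * 1))
2. [mul_one →] ((1 + 0) * 1)  →  (1 + 0);  E = ((((1 + 0) * 1) * 1) * (c * 1))
3. [mul_one →] ((1 + 0) * 1)  →  (1 + 0);  E = (((1 + 0) * 1) * (c * 1))
4. [add_zero →] (1 + 0)  →  1;  E = ((1 * 1) * (c * 1))
5. [mul_one →] (1 * 1)  →  1;  E = (1 * (c * 1))
6. [mul_one →] (c * 1)  →  c;  cost 6 ≤ 6, done

(1 * c)   [cost 6]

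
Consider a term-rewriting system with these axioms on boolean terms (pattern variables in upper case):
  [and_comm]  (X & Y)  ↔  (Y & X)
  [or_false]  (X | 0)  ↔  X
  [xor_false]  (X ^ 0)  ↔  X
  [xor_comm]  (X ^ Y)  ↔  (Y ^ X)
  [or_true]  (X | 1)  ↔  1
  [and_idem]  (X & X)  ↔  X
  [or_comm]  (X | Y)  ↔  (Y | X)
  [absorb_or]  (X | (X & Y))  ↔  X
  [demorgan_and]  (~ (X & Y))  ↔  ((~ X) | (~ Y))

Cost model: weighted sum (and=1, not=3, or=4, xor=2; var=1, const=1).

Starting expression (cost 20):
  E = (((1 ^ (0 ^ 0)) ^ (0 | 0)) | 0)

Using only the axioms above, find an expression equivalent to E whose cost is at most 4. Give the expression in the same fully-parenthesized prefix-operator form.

1. [xor_false →] (0 ^ 0)  →  0;  E = (((1 ^ 0) ^ (0 | 0)) | 0)
2. [or_false →] (0 | 0)  →  0;  E = (((1 ^ 0) ^ 0) | 0)
3. [or_false →] (((1 ^ 0) ^ 0) | 0)  →  ((1 ^ 0) ^ 0)
4. [xor_false →] (1 ^ 0)  →  1;  cost 4 ≤ 4, done

(1 ^ 0)   [cost 4]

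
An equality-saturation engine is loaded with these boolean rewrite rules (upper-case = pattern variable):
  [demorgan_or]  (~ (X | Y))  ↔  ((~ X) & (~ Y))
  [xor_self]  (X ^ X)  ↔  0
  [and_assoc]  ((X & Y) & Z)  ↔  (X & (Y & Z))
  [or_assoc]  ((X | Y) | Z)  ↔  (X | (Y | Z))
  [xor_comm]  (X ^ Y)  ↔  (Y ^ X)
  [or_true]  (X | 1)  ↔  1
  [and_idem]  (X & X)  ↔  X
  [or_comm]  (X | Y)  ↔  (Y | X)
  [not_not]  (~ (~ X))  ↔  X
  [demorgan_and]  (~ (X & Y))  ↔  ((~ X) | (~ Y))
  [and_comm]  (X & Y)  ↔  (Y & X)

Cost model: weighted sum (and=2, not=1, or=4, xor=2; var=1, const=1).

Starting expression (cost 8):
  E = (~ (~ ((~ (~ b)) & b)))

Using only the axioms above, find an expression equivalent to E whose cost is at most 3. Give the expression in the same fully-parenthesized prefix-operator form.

(~ (~ b))   [cost 3]

(1) ((~ (~ b)) & b)  =[and_comm →]=  (b & (~ (~ b)))    ⊢ (~ (~ (b & (~ (~ b)))))
(2) (~ (~ b))  =[not_not →]=  b    ⊢ (~ (~ (b & b)))
(3) (b & b)  =[and_idem →]=  b    ⊢ cost 3, within 3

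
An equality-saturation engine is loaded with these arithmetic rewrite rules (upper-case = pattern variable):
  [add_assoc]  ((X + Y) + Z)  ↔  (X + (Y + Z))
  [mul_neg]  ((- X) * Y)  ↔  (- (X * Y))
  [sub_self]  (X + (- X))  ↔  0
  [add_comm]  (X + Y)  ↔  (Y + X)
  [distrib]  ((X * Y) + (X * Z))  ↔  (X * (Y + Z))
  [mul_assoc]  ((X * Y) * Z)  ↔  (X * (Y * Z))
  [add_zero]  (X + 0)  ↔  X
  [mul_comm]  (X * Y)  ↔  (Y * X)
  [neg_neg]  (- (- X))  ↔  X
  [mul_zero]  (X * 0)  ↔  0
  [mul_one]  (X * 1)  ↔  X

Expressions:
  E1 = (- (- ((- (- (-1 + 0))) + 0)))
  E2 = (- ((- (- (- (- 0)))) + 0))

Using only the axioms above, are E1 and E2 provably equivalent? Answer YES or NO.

NO

The axioms are sound identities: if E1 ↔* E2 then E1 and E2 evaluate identically under any assignment.
Under the empty assignment (no variables occur): E1 evaluates to -1, E2 to 0. Distinct ⇒ no rewrite sequence connects them.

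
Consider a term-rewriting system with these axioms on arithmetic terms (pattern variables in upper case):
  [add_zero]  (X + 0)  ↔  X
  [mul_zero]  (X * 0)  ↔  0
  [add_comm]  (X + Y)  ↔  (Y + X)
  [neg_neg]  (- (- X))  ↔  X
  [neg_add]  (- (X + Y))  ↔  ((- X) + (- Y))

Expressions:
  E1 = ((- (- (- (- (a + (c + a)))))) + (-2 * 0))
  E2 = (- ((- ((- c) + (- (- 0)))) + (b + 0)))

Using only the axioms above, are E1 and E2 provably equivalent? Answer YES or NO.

The axioms are sound identities: if E1 ↔* E2 then E1 and E2 evaluate identically under any assignment.
Under a=0, b=0, c=1: E1 evaluates to 1, E2 to -1. Distinct ⇒ no rewrite sequence connects them.

NO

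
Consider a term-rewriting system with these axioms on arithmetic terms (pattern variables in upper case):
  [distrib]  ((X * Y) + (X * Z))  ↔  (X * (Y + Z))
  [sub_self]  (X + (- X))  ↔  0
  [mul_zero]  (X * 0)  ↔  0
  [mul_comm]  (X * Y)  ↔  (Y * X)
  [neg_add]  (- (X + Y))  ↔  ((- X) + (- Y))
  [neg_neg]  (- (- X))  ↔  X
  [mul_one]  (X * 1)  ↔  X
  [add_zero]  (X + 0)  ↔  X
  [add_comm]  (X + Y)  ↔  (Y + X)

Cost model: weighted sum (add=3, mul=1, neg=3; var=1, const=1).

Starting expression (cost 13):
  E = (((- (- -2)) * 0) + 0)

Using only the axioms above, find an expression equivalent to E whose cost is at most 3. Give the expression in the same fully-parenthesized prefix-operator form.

(-2 * 0)   [cost 3]

1. [neg_neg →] (- (- -2))  →  -2;  E = ((-2 * 0) + 0)
2. [add_zero →] ((-2 * 0) + 0)  →  (-2 * 0);  cost 3 ≤ 3, done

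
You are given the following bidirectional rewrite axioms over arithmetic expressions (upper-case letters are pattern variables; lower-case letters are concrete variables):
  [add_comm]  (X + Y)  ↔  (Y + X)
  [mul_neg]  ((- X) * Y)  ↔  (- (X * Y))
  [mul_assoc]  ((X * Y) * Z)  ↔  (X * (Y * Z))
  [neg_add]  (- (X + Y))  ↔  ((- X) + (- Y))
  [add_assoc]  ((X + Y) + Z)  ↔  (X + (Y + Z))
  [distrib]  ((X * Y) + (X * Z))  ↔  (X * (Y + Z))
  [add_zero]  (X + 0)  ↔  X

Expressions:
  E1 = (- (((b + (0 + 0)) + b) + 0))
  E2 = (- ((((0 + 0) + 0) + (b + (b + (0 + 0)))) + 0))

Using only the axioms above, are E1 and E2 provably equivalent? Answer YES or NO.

YES

(1) (0 + 0)  =[add_zero →]=  0    ⊢ (- (((b + 0) + b) + 0))
(2) (((b + 0) + b) + 0)  =[add_zero →]=  ((b + 0) + b)    ⊢ (- ((b + 0) + b))
(3) (b + 0)  =[add_zero →]=  b    ⊢ (- (b + b))
(4) (b + b)  =[add_zero ←]=  ((b + b) + 0)    ⊢ (- ((b + b) + 0))
(5) ((b + b) + 0)  =[add_comm →]=  (0 + (b + b))    ⊢ (- (0 + (b + b)))
(6) (0 + (b + b))  =[add_zero ←]=  ((0 + (b + b)) + 0)    ⊢ (- ((0 + (b + b)) + 0))
(7) 0  =[add_zero ←]=  (0 + 0)    ⊢ (- (((0 + 0) + (b + b)) + 0))
(8) (0 + 0)  =[add_zero ←]=  ((0 + 0) + 0)    ⊢ (- ((((0 + 0) + 0) + (b + b)) + 0))
(9) b  =[add_zero ←]=  (b + 0)    ⊢ (- ((((0 + 0) + 0) + (b + (b + 0))) + 0))
(10) 0  =[add_zero ←]=  (0 + 0)    ⊢ E2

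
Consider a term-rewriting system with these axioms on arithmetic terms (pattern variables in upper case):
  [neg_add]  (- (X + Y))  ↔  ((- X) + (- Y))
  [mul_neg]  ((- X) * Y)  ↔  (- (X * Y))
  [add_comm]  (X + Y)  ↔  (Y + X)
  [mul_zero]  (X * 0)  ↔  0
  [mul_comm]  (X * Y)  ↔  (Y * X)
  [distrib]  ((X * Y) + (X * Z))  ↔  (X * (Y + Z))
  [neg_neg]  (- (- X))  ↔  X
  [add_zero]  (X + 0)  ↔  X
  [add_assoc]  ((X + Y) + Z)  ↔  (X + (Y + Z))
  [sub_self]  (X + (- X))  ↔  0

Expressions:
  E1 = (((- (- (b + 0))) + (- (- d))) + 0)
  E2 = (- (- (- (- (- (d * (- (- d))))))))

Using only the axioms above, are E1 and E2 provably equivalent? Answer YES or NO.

NO

All listed rules preserve value, hence provable equivalence implies equal values everywhere; look for a separating assignment.
b=0, d=1 gives E1 ↦ 1, E2 ↦ -1; values differ ⇒ not provably equivalent.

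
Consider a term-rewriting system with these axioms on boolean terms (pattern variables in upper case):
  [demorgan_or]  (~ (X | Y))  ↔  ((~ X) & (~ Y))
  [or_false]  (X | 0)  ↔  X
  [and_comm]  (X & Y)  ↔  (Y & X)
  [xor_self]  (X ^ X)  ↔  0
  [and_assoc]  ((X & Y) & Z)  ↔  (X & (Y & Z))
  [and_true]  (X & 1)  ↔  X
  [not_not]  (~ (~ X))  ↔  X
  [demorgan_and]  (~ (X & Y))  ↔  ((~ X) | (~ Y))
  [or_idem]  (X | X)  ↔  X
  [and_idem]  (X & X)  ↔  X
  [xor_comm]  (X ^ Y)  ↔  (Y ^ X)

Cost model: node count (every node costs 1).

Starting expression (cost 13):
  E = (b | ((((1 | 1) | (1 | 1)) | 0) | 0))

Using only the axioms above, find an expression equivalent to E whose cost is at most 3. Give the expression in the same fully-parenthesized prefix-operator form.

1. [or_idem →] ((1 | 1) | (1 | 1))  →  (1 | 1);  E = (b | (((1 | 1) | 0) | 0))
2. [or_false →] ((1 | 1) | 0)  →  (1 | 1);  E = (b | ((1 | 1) | 0))
3. [or_idem →] (1 | 1)  →  1;  E = (b | (1 | 0))
4. [or_false →] (1 | 0)  →  1;  cost 3 ≤ 3, done

(b | 1)   [cost 3]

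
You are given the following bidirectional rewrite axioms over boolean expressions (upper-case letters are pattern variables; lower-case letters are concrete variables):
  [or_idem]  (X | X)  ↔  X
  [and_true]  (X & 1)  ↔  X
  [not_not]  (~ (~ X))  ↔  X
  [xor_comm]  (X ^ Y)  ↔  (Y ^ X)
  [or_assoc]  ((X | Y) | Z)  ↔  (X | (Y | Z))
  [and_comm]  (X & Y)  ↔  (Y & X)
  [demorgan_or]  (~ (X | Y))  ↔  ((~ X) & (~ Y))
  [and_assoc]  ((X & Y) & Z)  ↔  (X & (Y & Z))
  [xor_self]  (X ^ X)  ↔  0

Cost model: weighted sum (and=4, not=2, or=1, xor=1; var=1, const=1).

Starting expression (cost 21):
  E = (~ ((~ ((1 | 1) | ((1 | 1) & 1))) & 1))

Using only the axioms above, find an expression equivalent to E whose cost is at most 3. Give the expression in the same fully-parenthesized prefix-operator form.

step 1: and_true (→) rewrites ((~ ((1 | 1) | ((1 | 1) & 1))) & 1) into (~ ((1 | 1) | ((1 | 1) & 1))), now (~ (~ ((1 | 1) | ((1 | 1) & 1))))
step 2: and_true (→) rewrites ((1 | 1) & 1) into (1 | 1), now (~ (~ ((1 | 1) | (1 | 1))))
step 3: not_not (→) rewrites (~ (~ ((1 | 1) | (1 | 1)))) into ((1 | 1) | (1 | 1))
step 4: or_idem (→) rewrites (1 | 1) into 1, now (1 | (1 | 1))
step 5: or_idem (→) rewrites (1 | 1) into 1, reaching cost 3 (bound 3)

(1 | 1)   [cost 3]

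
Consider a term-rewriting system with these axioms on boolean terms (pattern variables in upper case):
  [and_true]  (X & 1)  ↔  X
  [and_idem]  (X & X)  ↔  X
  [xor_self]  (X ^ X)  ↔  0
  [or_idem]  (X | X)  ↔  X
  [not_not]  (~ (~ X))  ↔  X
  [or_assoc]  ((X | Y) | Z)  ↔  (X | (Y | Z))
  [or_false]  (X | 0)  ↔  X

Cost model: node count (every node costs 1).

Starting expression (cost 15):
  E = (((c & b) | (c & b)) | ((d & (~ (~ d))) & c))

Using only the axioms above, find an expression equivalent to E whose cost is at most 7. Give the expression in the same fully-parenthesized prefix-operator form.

((c & b) | (d & c))   [cost 7]

(1) ((c & b) | (c & b))  =[or_idem →]=  (c & b)    ⊢ ((c & b) | ((d & (~ (~ d))) & c))
(2) (~ (~ d))  =[not_not →]=  d    ⊢ ((c & b) | ((d & d) & c))
(3) (d & d)  =[and_idem →]=  d    ⊢ cost 7, within 7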